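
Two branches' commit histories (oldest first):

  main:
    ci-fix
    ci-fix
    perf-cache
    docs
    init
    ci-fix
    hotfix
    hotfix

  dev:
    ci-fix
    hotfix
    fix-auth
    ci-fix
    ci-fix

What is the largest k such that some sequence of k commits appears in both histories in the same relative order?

Pick ci-fix (main #1, dev #1), ci-fix (main #2, dev #4), ci-fix (main #6, dev #5); all 3 commits appear in both, in order. Since dp[8][5] = 3, nothing longer is possible.

3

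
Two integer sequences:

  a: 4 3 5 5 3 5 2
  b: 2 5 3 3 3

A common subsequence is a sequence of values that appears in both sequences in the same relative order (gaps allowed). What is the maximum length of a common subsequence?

2

Let dp[i][j] be the LCS length of the first i values of a and the first j values of b. dp[i][j] = dp[i-1][j-1]+1 when the i-th and j-th values match, else max(dp[i-1][j], dp[i][j-1]).
    ·  2  5  3  3  3
 ·  0  0  0  0  0  0
 4  0  0  0  0  0  0
 3  0  0  0  1  1  1
 5  0  0  1  1  1  1
 5  0  0  1  1  1  1
 3  0  0  1  2  2  2
 5  0  0  1  2  2  2
 2  0  1  1  2  2  2
dp[7][5] = 2. One LCS (by backtracking along matches): 3, 3.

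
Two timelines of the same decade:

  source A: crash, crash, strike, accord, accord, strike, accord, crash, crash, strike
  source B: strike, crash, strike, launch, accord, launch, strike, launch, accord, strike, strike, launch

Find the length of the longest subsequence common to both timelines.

One common subsequence of length 6: crash [2,2], then strike [3,3], then accord [4,5], then accord [5,9], then strike [6,10], then strike [10,11]. Since dp[10][12] = 6, nothing longer is possible.

6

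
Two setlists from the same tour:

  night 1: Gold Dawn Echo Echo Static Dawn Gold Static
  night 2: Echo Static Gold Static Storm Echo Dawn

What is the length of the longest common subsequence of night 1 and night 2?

4

One common subsequence of length 4: Echo [4,1]; then Static [5,2]; then Gold [7,3]; then Static [8,4], and the DP table's final entry dp[8][7] is also 4, so no common subsequence is longer.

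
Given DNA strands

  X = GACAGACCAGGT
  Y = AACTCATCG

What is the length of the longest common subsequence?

6

Let dp[i][j] be the LCS length of the first i bases of X and the first j bases of Y. dp[i][j] = dp[i-1][j-1]+1 when the i-th and j-th bases match, else max(dp[i-1][j], dp[i][j-1]).
    ·  A  A  C  T  C  A  T  C  G
 ·  0  0  0  0  0  0  0  0  0  0
 G  0  0  0  0  0  0  0  0  0  1
 A  0  1  1  1  1  1  1  1  1  1
 C  0  1  1  2  2  2  2  2  2  2
 A  0  1  2  2  2  2  3  3  3  3
 G  0  1  2  2  2  2  3  3  3  4
 A  0  1  2  2  2  2  3  3  3  4
 C  0  1  2  3  3  3  3  3  4  4
 C  0  1  2  3  3  4  4  4  4  4
 A  0  1  2  3  3  4  5  5  5  5
 G  0  1  2  3  3  4  5  5  5  6
 G  0  1  2  3  3  4  5  5  5  6
 T  0  1  2  3  4  4  5  6  6  6
dp[12][9] = 6. One LCS (by backtracking along matches): AACCAG.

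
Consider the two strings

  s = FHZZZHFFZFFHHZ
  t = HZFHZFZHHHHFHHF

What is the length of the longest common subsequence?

Taking F (s #1, t #3), then H (s #2, t #4), then Z (s #3, t #5), then Z (s #4, t #7), then H (s #6, t #11), then F (s #11, t #12), then H (s #12, t #13), then H (s #13, t #14) gives a common subsequence of length 8. dp[14][15] = 8 confirms this is the maximum.

8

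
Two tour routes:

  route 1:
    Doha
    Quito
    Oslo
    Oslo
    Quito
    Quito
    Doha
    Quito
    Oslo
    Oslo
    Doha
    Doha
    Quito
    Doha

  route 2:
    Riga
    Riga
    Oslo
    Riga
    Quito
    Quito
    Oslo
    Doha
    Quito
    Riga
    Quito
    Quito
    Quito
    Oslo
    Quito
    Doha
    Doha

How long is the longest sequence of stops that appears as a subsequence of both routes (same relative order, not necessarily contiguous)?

One common subsequence of length 8: Doha (route 1 #1, route 2 #8); then Quito (route 1 #2, route 2 #9); then Quito (route 1 #5, route 2 #11); then Quito (route 1 #6, route 2 #12); then Quito (route 1 #8, route 2 #13); then Oslo (route 1 #9, route 2 #14); then Doha (route 1 #12, route 2 #16); then Doha (route 1 #14, route 2 #17). The LCS DP gives dp[14][17] = 8, so this is optimal.

8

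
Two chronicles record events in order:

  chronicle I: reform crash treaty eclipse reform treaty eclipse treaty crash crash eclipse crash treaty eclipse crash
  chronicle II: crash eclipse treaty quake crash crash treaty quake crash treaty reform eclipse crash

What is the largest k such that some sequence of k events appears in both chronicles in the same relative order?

Match crash (chronicle I #2, chronicle II #1), eclipse (chronicle I #4, chronicle II #2), treaty (chronicle I #6, chronicle II #3), crash (chronicle I #9, chronicle II #5), crash (chronicle I #10, chronicle II #6), crash (chronicle I #12, chronicle II #9), treaty (chronicle I #13, chronicle II #10), eclipse (chronicle I #14, chronicle II #12), crash (chronicle I #15, chronicle II #13) — 9 events in the same relative order in both. Since dp[15][13] = 9, nothing longer is possible.

9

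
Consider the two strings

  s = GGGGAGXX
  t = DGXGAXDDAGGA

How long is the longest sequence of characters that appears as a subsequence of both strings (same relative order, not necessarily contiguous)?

Let dp[i][j] be the LCS length of the first i characters of s and the first j characters of t. dp[i][j] = dp[i-1][j-1]+1 when the i-th and j-th characters match, else max(dp[i-1][j], dp[i][j-1]).
    ·  D  G  X  G  A  X  D  D  A  G  G  A
 ·  0  0  0  0  0  0  0  0  0  0  0  0  0
 G  0  0  1  1  1  1  1  1  1  1  1  1  1
 G  0  0  1  1  2  2  2  2  2  2  2  2  2
 G  0  0  1  1  2  2  2  2  2  2  3  3  3
 G  0  0  1  1  2  2  2  2  2  2  3  4  4
 A  0  0  1  1  2  3  3  3  3  3  3  4  5
 G  0  0  1  1  2  3  3  3  3  3  4  4  5
 X  0  0  1  2  2  3  4  4  4  4  4  4  5
 X  0  0  1  2  2  3  4  4  4  4  4  4  5
dp[8][12] = 5. One LCS (by backtracking along matches): GGGGA.

5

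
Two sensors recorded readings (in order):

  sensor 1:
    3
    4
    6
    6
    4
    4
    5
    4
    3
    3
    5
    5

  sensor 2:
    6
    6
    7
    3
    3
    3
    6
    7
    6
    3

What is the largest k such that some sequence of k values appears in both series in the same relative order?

Let dp[i][j] be the LCS length of the first i values of sensor 1 and the first j values of sensor 2. dp[i][j] = dp[i-1][j-1]+1 when the i-th and j-th values match, else max(dp[i-1][j], dp[i][j-1]).
    ·  6  6  7  3  3  3  6  7  6  3
 ·  0  0  0  0  0  0  0  0  0  0  0
 3  0  0  0  0  1  1  1  1  1  1  1
 4  0  0  0  0  1  1  1  1  1  1  1
 6  0  1  1  1  1  1  1  2  2  2  2
 6  0  1  2  2  2  2  2  2  2  3  3
 4  0  1  2  2  2  2  2  2  2  3  3
 4  0  1  2  2  2  2  2  2  2  3  3
 5  0  1  2  2  2  2  2  2  2  3  3
 4  0  1  2  2  2  2  2  2  2  3  3
 3  0  1  2  2  3  3  3  3  3  3  4
 3  0  1  2  2  3  4  4  4  4  4  4
 5  0  1  2  2  3  4  4  4  4  4  4
 5  0  1  2  2  3  4  4  4  4  4  4
dp[12][10] = 4. One LCS (by backtracking along matches): 3, 6, 6, 3.

4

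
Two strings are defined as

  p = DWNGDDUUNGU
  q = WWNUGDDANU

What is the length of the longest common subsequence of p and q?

Pick W at p[2]=q[2], N at p[3]=q[3], G at p[4]=q[5], D at p[5]=q[6], D at p[6]=q[7], N at p[9]=q[9], U at p[11]=q[10]; all 7 characters appear in both, in order. Since dp[11][10] = 7, nothing longer is possible.

7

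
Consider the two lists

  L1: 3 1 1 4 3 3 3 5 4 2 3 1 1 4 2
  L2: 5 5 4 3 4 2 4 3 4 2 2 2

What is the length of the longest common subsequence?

7

Pick 4 [4,3]; then 3 [7,4]; then 4 [9,5]; then 2 [10,6]; then 3 [11,8]; then 4 [14,9]; then 2 [15,12]; all 7 values appear in both, in order, and the DP table's final entry dp[15][12] is also 7, so no common subsequence is longer.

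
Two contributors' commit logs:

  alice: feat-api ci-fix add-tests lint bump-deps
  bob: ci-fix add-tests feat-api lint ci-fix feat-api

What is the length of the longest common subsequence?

Pick ci-fix (alice #2, bob #1), then add-tests (alice #3, bob #2), then lint (alice #4, bob #4); all 3 commits appear in both, in order. The LCS DP gives dp[5][6] = 3, so this is optimal.

3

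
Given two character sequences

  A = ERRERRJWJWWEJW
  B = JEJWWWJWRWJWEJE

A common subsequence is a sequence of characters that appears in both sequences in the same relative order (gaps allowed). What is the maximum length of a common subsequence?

8

One common subsequence of length 8: E (A #4, B #2), J (A #7, B #3), W (A #8, B #6), J (A #9, B #7), W (A #10, B #10), W (A #11, B #12), E (A #12, B #13), J (A #13, B #14). Since dp[14][15] = 8, nothing longer is possible.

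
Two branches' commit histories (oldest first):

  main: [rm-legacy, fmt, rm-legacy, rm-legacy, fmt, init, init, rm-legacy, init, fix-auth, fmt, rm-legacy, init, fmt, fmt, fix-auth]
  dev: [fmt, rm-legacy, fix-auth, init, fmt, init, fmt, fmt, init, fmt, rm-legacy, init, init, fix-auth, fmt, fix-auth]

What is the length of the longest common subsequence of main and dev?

10

Taking fmt (main #2, dev #1), rm-legacy (main #3, dev #2), fmt (main #5, dev #5), init (main #6, dev #6), init (main #7, dev #9), rm-legacy (main #8, dev #11), init (main #9, dev #13), fix-auth (main #10, dev #14), fmt (main #15, dev #15), fix-auth (main #16, dev #16) gives a common subsequence of length 10. The LCS DP gives dp[16][16] = 10, so this is optimal.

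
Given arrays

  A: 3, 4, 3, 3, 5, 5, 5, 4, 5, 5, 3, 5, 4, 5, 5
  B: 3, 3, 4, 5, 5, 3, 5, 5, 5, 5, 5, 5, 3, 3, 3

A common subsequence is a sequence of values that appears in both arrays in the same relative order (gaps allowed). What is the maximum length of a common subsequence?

10

Match 3 [1,2] → 4 [2,3] → 5 [5,4] → 5 [6,5] → 5 [7,7] → 5 [9,8] → 5 [10,9] → 5 [12,10] → 5 [14,11] → 5 [15,12] — 10 values in the same relative order in both. dp[15][15] = 10 confirms this is the maximum.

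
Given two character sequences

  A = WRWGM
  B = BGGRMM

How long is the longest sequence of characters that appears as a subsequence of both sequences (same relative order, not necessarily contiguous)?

Let dp[i][j] be the LCS length of the first i characters of A and the first j characters of B. dp[i][j] = dp[i-1][j-1]+1 when the i-th and j-th characters match, else max(dp[i-1][j], dp[i][j-1]).
    ·  B  G  G  R  M  M
 ·  0  0  0  0  0  0  0
 W  0  0  0  0  0  0  0
 R  0  0  0  0  1  1  1
 W  0  0  0  0  1  1  1
 G  0  0  1  1  1  1  1
 M  0  0  1  1  1  2  2
dp[5][6] = 2. One LCS (by backtracking along matches): RM.

2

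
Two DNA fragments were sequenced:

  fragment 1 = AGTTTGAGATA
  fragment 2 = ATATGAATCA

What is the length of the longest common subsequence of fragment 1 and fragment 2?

8

Taking A (fragment 1 #1, fragment 2 #1) → T (fragment 1 #3, fragment 2 #2) → T (fragment 1 #5, fragment 2 #4) → G (fragment 1 #6, fragment 2 #5) → A (fragment 1 #7, fragment 2 #6) → A (fragment 1 #9, fragment 2 #7) → T (fragment 1 #10, fragment 2 #8) → A (fragment 1 #11, fragment 2 #10) gives a common subsequence of length 8. Since dp[11][10] = 8, nothing longer is possible.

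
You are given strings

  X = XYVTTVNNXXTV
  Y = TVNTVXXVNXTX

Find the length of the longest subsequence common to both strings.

6

Taking V (X #3, Y #2) → T (X #4, Y #4) → V (X #6, Y #8) → N (X #8, Y #9) → X (X #9, Y #10) → X (X #10, Y #12) gives a common subsequence of length 6. Since dp[12][12] = 6, nothing longer is possible.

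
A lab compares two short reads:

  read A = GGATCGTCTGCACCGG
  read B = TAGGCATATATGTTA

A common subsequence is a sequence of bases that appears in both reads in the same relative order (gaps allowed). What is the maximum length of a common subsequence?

Match G [1,3]; then G [2,4]; then A [3,10]; then T [4,11]; then G [6,12]; then T [7,13]; then T [9,14]; then A [12,15] — 8 bases in the same relative order in both. dp[16][15] = 8 confirms this is the maximum.

8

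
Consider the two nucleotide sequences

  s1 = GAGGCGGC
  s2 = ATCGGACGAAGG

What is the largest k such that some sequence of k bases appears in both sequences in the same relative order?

Match A (s1 #2, s2 #1), then G (s1 #3, s2 #4), then G (s1 #4, s2 #5), then C (s1 #5, s2 #7), then G (s1 #6, s2 #11), then G (s1 #7, s2 #12) — 6 bases in the same relative order in both, and the DP table's final entry dp[8][12] is also 6, so no common subsequence is longer.

6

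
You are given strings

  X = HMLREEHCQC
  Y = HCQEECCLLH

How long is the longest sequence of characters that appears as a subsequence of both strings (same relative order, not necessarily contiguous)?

5

Let dp[i][j] be the LCS length of the first i characters of X and the first j characters of Y. dp[i][j] = dp[i-1][j-1]+1 when the i-th and j-th characters match, else max(dp[i-1][j], dp[i][j-1]).
    ·  H  C  Q  E  E  C  C  L  L  H
 ·  0  0  0  0  0  0  0  0  0  0  0
 H  0  1  1  1  1  1  1  1  1  1  1
 M  0  1  1  1  1  1  1  1  1  1  1
 L  0  1  1  1  1  1  1  1  2  2  2
 R  0  1  1  1  1  1  1  1  2  2  2
 E  0  1  1  1  2  2  2  2  2  2  2
 E  0  1  1  1  2  3  3  3  3  3  3
 H  0  1  1  1  2  3  3  3  3  3  4
 C  0  1  2  2  2  3  4  4  4  4  4
 Q  0  1  2  3  3  3  4  4  4  4  4
 C  0  1  2  3  3  3  4  5  5  5  5
dp[10][10] = 5. One LCS (by backtracking along matches): HEECC.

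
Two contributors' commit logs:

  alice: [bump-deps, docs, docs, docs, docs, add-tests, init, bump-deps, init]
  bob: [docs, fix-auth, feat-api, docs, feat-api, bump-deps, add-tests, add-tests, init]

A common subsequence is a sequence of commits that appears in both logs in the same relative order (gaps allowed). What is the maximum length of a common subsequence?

4

One common subsequence of length 4: docs (alice #2, bob #1); then docs (alice #3, bob #4); then add-tests (alice #6, bob #8); then init (alice #9, bob #9), and the DP table's final entry dp[9][9] is also 4, so no common subsequence is longer.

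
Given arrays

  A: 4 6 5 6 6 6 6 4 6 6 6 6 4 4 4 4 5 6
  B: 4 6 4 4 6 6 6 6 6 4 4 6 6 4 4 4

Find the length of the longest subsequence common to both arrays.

12

Match 4 at A[1]=B[4], 6 at A[2]=B[5], 6 at A[4]=B[6], 6 at A[5]=B[7], 6 at A[6]=B[8], 6 at A[7]=B[9], 4 at A[8]=B[11], 6 at A[11]=B[12], 6 at A[12]=B[13], 4 at A[14]=B[14], 4 at A[15]=B[15], 4 at A[16]=B[16] — 12 values in the same relative order in both. The LCS DP gives dp[18][16] = 12, so this is optimal.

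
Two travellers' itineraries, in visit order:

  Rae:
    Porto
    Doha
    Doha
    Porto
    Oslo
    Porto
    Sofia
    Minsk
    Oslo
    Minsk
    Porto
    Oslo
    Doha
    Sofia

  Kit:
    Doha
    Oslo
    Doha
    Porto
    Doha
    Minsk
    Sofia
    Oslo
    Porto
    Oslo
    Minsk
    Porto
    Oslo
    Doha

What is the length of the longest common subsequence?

Taking Doha [2,1] → Doha [3,3] → Porto [4,4] → Oslo [5,8] → Porto [6,9] → Oslo [9,10] → Minsk [10,11] → Porto [11,12] → Oslo [12,13] → Doha [13,14] gives a common subsequence of length 10. dp[14][14] = 10 confirms this is the maximum.

10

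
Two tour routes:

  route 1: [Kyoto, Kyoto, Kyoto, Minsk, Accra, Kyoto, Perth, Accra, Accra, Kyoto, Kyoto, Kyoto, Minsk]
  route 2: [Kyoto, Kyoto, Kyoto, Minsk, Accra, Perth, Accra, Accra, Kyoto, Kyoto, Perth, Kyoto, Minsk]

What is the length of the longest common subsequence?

One common subsequence of length 12: Kyoto (route 1 #1, route 2 #1), then Kyoto (route 1 #2, route 2 #2), then Kyoto (route 1 #3, route 2 #3), then Minsk (route 1 #4, route 2 #4), then Accra (route 1 #5, route 2 #5), then Perth (route 1 #7, route 2 #6), then Accra (route 1 #8, route 2 #7), then Accra (route 1 #9, route 2 #8), then Kyoto (route 1 #10, route 2 #9), then Kyoto (route 1 #11, route 2 #10), then Kyoto (route 1 #12, route 2 #12), then Minsk (route 1 #13, route 2 #13). Since dp[13][13] = 12, nothing longer is possible.

12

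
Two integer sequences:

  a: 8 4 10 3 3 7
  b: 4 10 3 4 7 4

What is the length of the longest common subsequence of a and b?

Let dp[i][j] be the LCS length of the first i values of a and the first j values of b. dp[i][j] = dp[i-1][j-1]+1 when the i-th and j-th values match, else max(dp[i-1][j], dp[i][j-1]).
    ·  4 10  3  4  7  4
 ·  0  0  0  0  0  0  0
 8  0  0  0  0  0  0  0
 4  0  1  1  1  1  1  1
10  0  1  2  2  2  2  2
 3  0  1  2  3  3  3  3
 3  0  1  2  3  3  3  3
 7  0  1  2  3  3  4  4
dp[6][6] = 4. One LCS (by backtracking along matches): 4, 10, 3, 7.

4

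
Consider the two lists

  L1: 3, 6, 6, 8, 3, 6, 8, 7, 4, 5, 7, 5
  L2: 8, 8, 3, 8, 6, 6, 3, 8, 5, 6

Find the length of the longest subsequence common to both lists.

6

Let dp[i][j] be the LCS length of the first i values of L1 and the first j values of L2. dp[i][j] = dp[i-1][j-1]+1 when the i-th and j-th values match, else max(dp[i-1][j], dp[i][j-1]).
    ·  8  8  3  8  6  6  3  8  5  6
 ·  0  0  0  0  0  0  0  0  0  0  0
 3  0  0  0  1  1  1  1  1  1  1  1
 6  0  0  0  1  1  2  2  2  2  2  2
 6  0  0  0  1  1  2  3  3  3  3  3
 8  0  1  1  1  2  2  3  3  4  4  4
 3  0  1  1  2  2  2  3  4  4  4  4
 6  0  1  1  2  2  3  3  4  4  4  5
 8  0  1  2  2  3  3  3  4  5  5  5
 7  0  1  2  2  3  3  3  4  5  5  5
 4  0  1  2  2  3  3  3  4  5  5  5
 5  0  1  2  2  3  3  3  4  5  6  6
 7  0  1  2  2  3  3  3  4  5  6  6
 5  0  1  2  2  3  3  3  4  5  6  6
dp[12][10] = 6. One LCS (by backtracking along matches): 3, 6, 6, 3, 8, 5.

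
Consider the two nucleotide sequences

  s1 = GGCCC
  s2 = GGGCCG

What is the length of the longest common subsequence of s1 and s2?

4

Pick G at s1[1]=s2[2], then G at s1[2]=s2[3], then C at s1[3]=s2[4], then C at s1[4]=s2[5]; all 4 bases appear in both, in order. The LCS DP gives dp[5][6] = 4, so this is optimal.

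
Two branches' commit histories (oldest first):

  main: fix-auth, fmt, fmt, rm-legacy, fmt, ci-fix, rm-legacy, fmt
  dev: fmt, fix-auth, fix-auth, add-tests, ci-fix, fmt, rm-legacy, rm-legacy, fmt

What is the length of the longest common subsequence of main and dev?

One common subsequence of length 5: fix-auth at main[1]=dev[3], then fmt at main[3]=dev[6], then rm-legacy at main[4]=dev[7], then rm-legacy at main[7]=dev[8], then fmt at main[8]=dev[9]. Since dp[8][9] = 5, nothing longer is possible.

5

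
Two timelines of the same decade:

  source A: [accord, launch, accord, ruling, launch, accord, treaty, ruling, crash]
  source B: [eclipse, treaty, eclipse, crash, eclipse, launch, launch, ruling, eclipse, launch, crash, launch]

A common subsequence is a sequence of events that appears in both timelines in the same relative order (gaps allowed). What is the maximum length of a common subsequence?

4

Taking launch [2,7], then ruling [4,8], then launch [5,10], then crash [9,11] gives a common subsequence of length 4. The LCS DP gives dp[9][12] = 4, so this is optimal.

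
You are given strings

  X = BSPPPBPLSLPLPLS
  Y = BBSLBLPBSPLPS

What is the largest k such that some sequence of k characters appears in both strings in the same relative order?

9

Match B (X #1, Y #2), S (X #2, Y #3), P (X #5, Y #7), B (X #6, Y #8), S (X #9, Y #9), P (X #11, Y #10), L (X #12, Y #11), P (X #13, Y #12), S (X #15, Y #13) — 9 characters in the same relative order in both. The LCS DP gives dp[15][13] = 9, so this is optimal.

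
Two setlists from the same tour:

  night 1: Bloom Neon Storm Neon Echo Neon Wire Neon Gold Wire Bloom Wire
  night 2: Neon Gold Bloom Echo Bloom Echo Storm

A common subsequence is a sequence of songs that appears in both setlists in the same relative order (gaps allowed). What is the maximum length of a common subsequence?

3

One common subsequence of length 3: Bloom [1,3] → Echo [5,4] → Bloom [11,5], and the DP table's final entry dp[12][7] is also 3, so no common subsequence is longer.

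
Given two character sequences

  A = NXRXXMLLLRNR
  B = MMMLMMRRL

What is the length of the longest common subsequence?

Match M (A #6, B #3), then L (A #7, B #4), then R (A #10, B #7), then R (A #12, B #8) — 4 characters in the same relative order in both. dp[12][9] = 4 confirms this is the maximum.

4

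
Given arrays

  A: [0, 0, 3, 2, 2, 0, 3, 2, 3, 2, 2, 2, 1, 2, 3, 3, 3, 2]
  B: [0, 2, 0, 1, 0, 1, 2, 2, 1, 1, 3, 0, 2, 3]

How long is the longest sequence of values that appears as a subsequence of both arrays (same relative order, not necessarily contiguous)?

Taking 0 at A[1]=B[1] → 0 at A[2]=B[3] → 0 at A[6]=B[5] → 2 at A[8]=B[7] → 2 at A[10]=B[8] → 1 at A[13]=B[10] → 2 at A[14]=B[13] → 3 at A[17]=B[14] gives a common subsequence of length 8. The LCS DP gives dp[18][14] = 8, so this is optimal.

8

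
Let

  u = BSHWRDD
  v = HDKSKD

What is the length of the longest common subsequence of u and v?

3

Let dp[i][j] be the LCS length of the first i characters of u and the first j characters of v. dp[i][j] = dp[i-1][j-1]+1 when the i-th and j-th characters match, else max(dp[i-1][j], dp[i][j-1]).
    ·  H  D  K  S  K  D
 ·  0  0  0  0  0  0  0
 B  0  0  0  0  0  0  0
 S  0  0  0  0  1  1  1
 H  0  1  1  1  1  1  1
 W  0  1  1  1  1  1  1
 R  0  1  1  1  1  1  1
 D  0  1  2  2  2  2  2
 D  0  1  2  2  2  2  3
dp[7][6] = 3. One LCS (by backtracking along matches): HDD.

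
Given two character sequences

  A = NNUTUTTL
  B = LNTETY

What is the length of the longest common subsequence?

3

One common subsequence of length 3: N at A[2]=B[2], then T at A[4]=B[3], then T at A[6]=B[5]. dp[8][6] = 3 confirms this is the maximum.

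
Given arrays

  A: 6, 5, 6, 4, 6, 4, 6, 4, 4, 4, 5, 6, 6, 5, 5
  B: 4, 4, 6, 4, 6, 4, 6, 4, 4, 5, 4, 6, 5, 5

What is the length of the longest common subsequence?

11

Match 6 (A #3, B #3) → 4 (A #4, B #4) → 6 (A #5, B #5) → 4 (A #6, B #6) → 6 (A #7, B #7) → 4 (A #8, B #8) → 4 (A #9, B #9) → 4 (A #10, B #11) → 6 (A #13, B #12) → 5 (A #14, B #13) → 5 (A #15, B #14) — 11 values in the same relative order in both. The LCS DP gives dp[15][14] = 11, so this is optimal.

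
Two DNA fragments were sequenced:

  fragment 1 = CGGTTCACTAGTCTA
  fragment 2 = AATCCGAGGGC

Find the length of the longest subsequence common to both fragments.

6

Match T at fragment 1[5]=fragment 2[3], C at fragment 1[6]=fragment 2[4], C at fragment 1[8]=fragment 2[5], A at fragment 1[10]=fragment 2[7], G at fragment 1[11]=fragment 2[10], C at fragment 1[13]=fragment 2[11] — 6 bases in the same relative order in both. dp[15][11] = 6 confirms this is the maximum.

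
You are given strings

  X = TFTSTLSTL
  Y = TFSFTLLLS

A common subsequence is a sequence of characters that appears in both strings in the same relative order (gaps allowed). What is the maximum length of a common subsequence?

Taking T at X[1]=Y[1], F at X[2]=Y[2], S at X[4]=Y[3], T at X[5]=Y[5], L at X[6]=Y[8], S at X[7]=Y[9] gives a common subsequence of length 6, and the DP table's final entry dp[9][9] is also 6, so no common subsequence is longer.

6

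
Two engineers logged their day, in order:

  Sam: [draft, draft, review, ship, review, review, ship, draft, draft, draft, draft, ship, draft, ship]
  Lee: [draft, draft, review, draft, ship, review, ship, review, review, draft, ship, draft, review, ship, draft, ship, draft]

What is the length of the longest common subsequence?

Match draft (Sam #1, Lee #2); then draft (Sam #2, Lee #4); then review (Sam #3, Lee #6); then ship (Sam #4, Lee #7); then review (Sam #5, Lee #8); then review (Sam #6, Lee #9); then ship (Sam #7, Lee #11); then draft (Sam #8, Lee #12); then draft (Sam #11, Lee #15); then ship (Sam #12, Lee #16); then draft (Sam #13, Lee #17) — 11 tasks in the same relative order in both. Since dp[14][17] = 11, nothing longer is possible.

11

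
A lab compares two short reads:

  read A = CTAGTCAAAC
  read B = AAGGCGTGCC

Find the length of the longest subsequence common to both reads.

Let dp[i][j] be the LCS length of the first i bases of read A and the first j bases of read B. dp[i][j] = dp[i-1][j-1]+1 when the i-th and j-th bases match, else max(dp[i-1][j], dp[i][j-1]).
    ·  A  A  G  G  C  G  T  G  C  C
 ·  0  0  0  0  0  0  0  0  0  0  0
 C  0  0  0  0  0  1  1  1  1  1  1
 T  0  0  0  0  0  1  1  2  2  2  2
 A  0  1  1  1  1  1  1  2  2  2  2
 G  0  1  1  2  2  2  2  2  3  3  3
 T  0  1  1  2  2  2  2  3  3  3  3
 C  0  1  1  2  2  3  3  3  3  4  4
 A  0  1  2  2  2  3  3  3  3  4  4
 A  0  1  2  2  2  3  3  3  3  4  4
 A  0  1  2  2  2  3  3  3  3  4  4
 C  0  1  2  2  2  3  3  3  3  4  5
dp[10][10] = 5. One LCS (by backtracking along matches): CTGCC.

5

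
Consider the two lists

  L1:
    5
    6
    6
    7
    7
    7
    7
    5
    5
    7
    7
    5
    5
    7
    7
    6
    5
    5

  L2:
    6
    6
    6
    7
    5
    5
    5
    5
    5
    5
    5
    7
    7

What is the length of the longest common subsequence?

Pick 6 [2,2] → 6 [3,3] → 7 [4,4] → 5 [8,8] → 5 [9,9] → 5 [12,10] → 5 [13,11] → 7 [14,12] → 7 [15,13]; all 9 values appear in both, in order, and the DP table's final entry dp[18][13] is also 9, so no common subsequence is longer.

9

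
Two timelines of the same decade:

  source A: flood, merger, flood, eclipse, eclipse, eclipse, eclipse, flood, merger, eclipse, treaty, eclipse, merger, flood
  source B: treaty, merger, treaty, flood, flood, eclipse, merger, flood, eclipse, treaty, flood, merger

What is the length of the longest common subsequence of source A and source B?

7

Pick flood (source A #1, source B #4) → flood (source A #3, source B #5) → eclipse (source A #4, source B #6) → flood (source A #8, source B #8) → eclipse (source A #10, source B #9) → treaty (source A #11, source B #10) → merger (source A #13, source B #12); all 7 events appear in both, in order. Since dp[14][12] = 7, nothing longer is possible.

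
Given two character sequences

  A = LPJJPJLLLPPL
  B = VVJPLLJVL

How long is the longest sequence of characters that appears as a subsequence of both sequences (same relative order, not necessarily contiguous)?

5

Taking J at A[4]=B[3] → P at A[5]=B[4] → L at A[7]=B[5] → L at A[8]=B[6] → L at A[12]=B[9] gives a common subsequence of length 5. The LCS DP gives dp[12][9] = 5, so this is optimal.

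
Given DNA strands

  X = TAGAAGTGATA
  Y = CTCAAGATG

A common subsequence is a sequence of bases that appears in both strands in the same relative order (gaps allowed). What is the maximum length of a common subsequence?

6

Let dp[i][j] be the LCS length of the first i bases of X and the first j bases of Y. dp[i][j] = dp[i-1][j-1]+1 when the i-th and j-th bases match, else max(dp[i-1][j], dp[i][j-1]).
    ·  C  T  C  A  A  G  A  T  G
 ·  0  0  0  0  0  0  0  0  0  0
 T  0  0  1  1  1  1  1  1  1  1
 A  0  0  1  1  2  2  2  2  2  2
 G  0  0  1  1  2  2  3  3  3  3
 A  0  0  1  1  2  3  3  4  4  4
 A  0  0  1  1  2  3  3  4  4  4
 G  0  0  1  1  2  3  4  4  4  5
 T  0  0  1  1  2  3  4  4  5  5
 G  0  0  1  1  2  3  4  4  5  6
 A  0  0  1  1  2  3  4  5  5  6
 T  0  0  1  1  2  3  4  5  6  6
 A  0  0  1  1  2  3  4  5  6  6
dp[11][9] = 6. One LCS (by backtracking along matches): TAGATG.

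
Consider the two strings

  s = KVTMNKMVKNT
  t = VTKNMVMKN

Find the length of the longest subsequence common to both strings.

7

Let dp[i][j] be the LCS length of the first i characters of s and the first j characters of t. dp[i][j] = dp[i-1][j-1]+1 when the i-th and j-th characters match, else max(dp[i-1][j], dp[i][j-1]).
    ·  V  T  K  N  M  V  M  K  N
 ·  0  0  0  0  0  0  0  0  0  0
 K  0  0  0  1  1  1  1  1  1  1
 V  0  1  1  1  1  1  2  2  2  2
 T  0  1  2  2  2  2  2  2  2  2
 M  0  1  2  2  2  3  3  3  3  3
 N  0  1  2  2  3  3  3  3  3  4
 K  0  1  2  3  3  3  3  3  4  4
 M  0  1  2  3  3  4  4  4  4  4
 V  0  1  2  3  3  4  5  5  5  5
 K  0  1  2  3  3  4  5  5  6  6
 N  0  1  2  3  4  4  5  5  6  7
 T  0  1  2  3  4  4  5  5  6  7
dp[11][9] = 7. One LCS (by backtracking along matches): VTNMVKN.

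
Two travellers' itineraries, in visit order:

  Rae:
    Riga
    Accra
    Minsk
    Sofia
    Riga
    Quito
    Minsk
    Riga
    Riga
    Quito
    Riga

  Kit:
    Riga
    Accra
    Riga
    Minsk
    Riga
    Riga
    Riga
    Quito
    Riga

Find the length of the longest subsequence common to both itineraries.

8

Taking Riga [1,1] → Accra [2,2] → Minsk [3,4] → Riga [5,5] → Riga [8,6] → Riga [9,7] → Quito [10,8] → Riga [11,9] gives a common subsequence of length 8. Since dp[11][9] = 8, nothing longer is possible.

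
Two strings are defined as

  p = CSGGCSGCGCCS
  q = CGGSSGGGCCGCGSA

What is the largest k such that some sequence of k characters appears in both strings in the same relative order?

Taking C at p[1]=q[1], S at p[2]=q[5], G at p[3]=q[7], G at p[4]=q[8], C at p[5]=q[10], G at p[7]=q[11], C at p[8]=q[12], G at p[9]=q[13], S at p[12]=q[14] gives a common subsequence of length 9. The LCS DP gives dp[12][15] = 9, so this is optimal.

9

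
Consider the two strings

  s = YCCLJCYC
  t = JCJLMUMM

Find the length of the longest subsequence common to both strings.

Pick C (s #2, t #2); then L (s #4, t #4); all 2 characters appear in both, in order. Since dp[8][8] = 2, nothing longer is possible.

2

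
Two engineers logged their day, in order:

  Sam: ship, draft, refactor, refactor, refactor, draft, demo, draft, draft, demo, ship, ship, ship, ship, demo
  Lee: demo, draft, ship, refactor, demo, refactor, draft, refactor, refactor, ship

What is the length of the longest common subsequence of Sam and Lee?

Match ship [1,3], draft [2,7], refactor [4,8], refactor [5,9], ship [14,10] — 5 tasks in the same relative order in both, and the DP table's final entry dp[15][10] is also 5, so no common subsequence is longer.

5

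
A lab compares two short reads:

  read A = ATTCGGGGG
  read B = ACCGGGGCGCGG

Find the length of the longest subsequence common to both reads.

7

Pick A (read A #1, read B #1), then C (read A #4, read B #3), then G (read A #5, read B #6), then G (read A #6, read B #7), then G (read A #7, read B #9), then G (read A #8, read B #11), then G (read A #9, read B #12); all 7 bases appear in both, in order, and the DP table's final entry dp[9][12] is also 7, so no common subsequence is longer.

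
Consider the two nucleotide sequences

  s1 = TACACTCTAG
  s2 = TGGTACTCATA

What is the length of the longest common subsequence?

Let dp[i][j] be the LCS length of the first i bases of s1 and the first j bases of s2. dp[i][j] = dp[i-1][j-1]+1 when the i-th and j-th bases match, else max(dp[i-1][j], dp[i][j-1]).
    ·  T  G  G  T  A  C  T  C  A  T  A
 ·  0  0  0  0  0  0  0  0  0  0  0  0
 T  0  1  1  1  1  1  1  1  1  1  1  1
 A  0  1  1  1  1  2  2  2  2  2  2  2
 C  0  1  1  1  1  2  3  3  3  3  3  3
 A  0  1  1  1  1  2  3  3  3  4  4  4
 C  0  1  1  1  1  2  3  3  4  4  4  4
 T  0  1  1  1  2  2  3  4  4  4  5  5
 C  0  1  1  1  2  2  3  4  5  5  5  5
 T  0  1  1  1  2  2  3  4  5  5  6  6
 A  0  1  1  1  2  3  3  4  5  6  6  7
 G  0  1  2  2  2  3  3  4  5  6  6  7
dp[10][11] = 7. One LCS (by backtracking along matches): TACTCTA.

7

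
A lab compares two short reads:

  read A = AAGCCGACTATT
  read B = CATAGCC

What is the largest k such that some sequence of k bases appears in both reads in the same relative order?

One common subsequence of length 5: A [1,2], A [2,4], G [3,5], C [5,6], C [8,7]. Since dp[12][7] = 5, nothing longer is possible.

5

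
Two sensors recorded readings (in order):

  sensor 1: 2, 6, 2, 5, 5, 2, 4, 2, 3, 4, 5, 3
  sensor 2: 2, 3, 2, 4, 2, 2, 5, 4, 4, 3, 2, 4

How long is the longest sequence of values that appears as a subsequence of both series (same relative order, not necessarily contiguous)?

Match 2 [1,5], 2 [3,6], 5 [4,7], 4 [7,9], 2 [8,11], 4 [10,12] — 6 values in the same relative order in both, and the DP table's final entry dp[12][12] is also 6, so no common subsequence is longer.

6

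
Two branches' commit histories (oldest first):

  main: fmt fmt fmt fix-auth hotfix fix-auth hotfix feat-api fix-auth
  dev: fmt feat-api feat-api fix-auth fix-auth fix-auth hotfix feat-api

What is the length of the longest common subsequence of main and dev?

5

Match fmt [1,1]; then fix-auth [4,5]; then fix-auth [6,6]; then hotfix [7,7]; then feat-api [8,8] — 5 commits in the same relative order in both. Since dp[9][8] = 5, nothing longer is possible.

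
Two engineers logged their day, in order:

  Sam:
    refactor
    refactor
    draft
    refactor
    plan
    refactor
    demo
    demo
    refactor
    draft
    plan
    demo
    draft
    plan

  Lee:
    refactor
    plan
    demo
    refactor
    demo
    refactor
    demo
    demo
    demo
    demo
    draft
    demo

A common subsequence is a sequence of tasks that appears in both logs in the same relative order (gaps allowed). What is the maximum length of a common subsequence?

7

Pick refactor at Sam[1]=Lee[1], then refactor at Sam[2]=Lee[4], then refactor at Sam[4]=Lee[6], then demo at Sam[7]=Lee[9], then demo at Sam[8]=Lee[10], then draft at Sam[10]=Lee[11], then demo at Sam[12]=Lee[12]; all 7 tasks appear in both, in order. Since dp[14][12] = 7, nothing longer is possible.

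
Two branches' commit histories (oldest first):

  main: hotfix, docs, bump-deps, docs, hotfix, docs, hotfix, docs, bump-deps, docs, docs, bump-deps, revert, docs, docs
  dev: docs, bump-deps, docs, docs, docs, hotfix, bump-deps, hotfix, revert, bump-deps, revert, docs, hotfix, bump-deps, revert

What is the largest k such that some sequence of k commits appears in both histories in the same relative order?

Taking docs (main #2, dev #1) → bump-deps (main #3, dev #2) → docs (main #4, dev #5) → hotfix (main #5, dev #6) → hotfix (main #7, dev #8) → bump-deps (main #9, dev #10) → docs (main #10, dev #12) → bump-deps (main #12, dev #14) → revert (main #13, dev #15) gives a common subsequence of length 9. dp[15][15] = 9 confirms this is the maximum.

9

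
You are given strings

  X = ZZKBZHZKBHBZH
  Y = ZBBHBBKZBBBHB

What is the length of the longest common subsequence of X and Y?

Pick Z (X #1, Y #1), then B (X #4, Y #3), then H (X #6, Y #4), then Z (X #7, Y #8), then B (X #9, Y #11), then H (X #10, Y #12), then B (X #11, Y #13); all 7 characters appear in both, in order. The LCS DP gives dp[13][13] = 7, so this is optimal.

7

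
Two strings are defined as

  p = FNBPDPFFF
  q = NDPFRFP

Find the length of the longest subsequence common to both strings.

One common subsequence of length 5: N (p #2, q #1), then D (p #5, q #2), then P (p #6, q #3), then F (p #7, q #4), then F (p #8, q #6), and the DP table's final entry dp[9][7] is also 5, so no common subsequence is longer.

5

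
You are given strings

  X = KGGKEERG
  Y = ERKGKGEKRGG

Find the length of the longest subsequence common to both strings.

6

Let dp[i][j] be the LCS length of the first i characters of X and the first j characters of Y. dp[i][j] = dp[i-1][j-1]+1 when the i-th and j-th characters match, else max(dp[i-1][j], dp[i][j-1]).
    ·  E  R  K  G  K  G  E  K  R  G  G
 ·  0  0  0  0  0  0  0  0  0  0  0  0
 K  0  0  0  1  1  1  1  1  1  1  1  1
 G  0  0  0  1  2  2  2  2  2  2  2  2
 G  0  0  0  1  2  2  3  3  3  3  3  3
 K  0  0  0  1  2  3  3  3  4  4  4  4
 E  0  1  1  1  2  3  3  4  4  4  4  4
 E  0  1  1  1  2  3  3  4  4  4  4  4
 R  0  1  2  2  2  3  3  4  4  5  5  5
 G  0  1  2  2  3  3  4  4  4  5  6  6
dp[8][11] = 6. One LCS (by backtracking along matches): KGGKRG.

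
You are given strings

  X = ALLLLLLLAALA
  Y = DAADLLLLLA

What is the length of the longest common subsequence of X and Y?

7

Let dp[i][j] be the LCS length of the first i characters of X and the first j characters of Y. dp[i][j] = dp[i-1][j-1]+1 when the i-th and j-th characters match, else max(dp[i-1][j], dp[i][j-1]).
    ·  D  A  A  D  L  L  L  L  L  A
 ·  0  0  0  0  0  0  0  0  0  0  0
 A  0  0  1  1  1  1  1  1  1  1  1
 L  0  0  1  1  1  2  2  2  2  2  2
 L  0  0  1  1  1  2  3  3  3  3  3
 L  0  0  1  1  1  2  3  4  4  4  4
 L  0  0  1  1  1  2  3  4  5  5  5
 L  0  0  1  1  1  2  3  4  5  6  6
 L  0  0  1  1  1  2  3  4  5  6  6
 L  0  0  1  1  1  2  3  4  5  6  6
 A  0  0  1  2  2  2  3  4  5  6  7
 A  0  0  1  2  2  2  3  4  5  6  7
 L  0  0  1  2  2  3  3  4  5  6  7
 A  0  0  1  2  2  3  3  4  5  6  7
dp[12][10] = 7. One LCS (by backtracking along matches): ALLLLLA.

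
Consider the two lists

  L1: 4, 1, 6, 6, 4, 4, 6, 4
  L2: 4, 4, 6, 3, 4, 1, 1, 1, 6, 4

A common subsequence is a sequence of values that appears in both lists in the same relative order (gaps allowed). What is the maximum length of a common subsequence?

5

One common subsequence of length 5: 4 [1,2]; then 6 [3,3]; then 4 [5,5]; then 6 [7,9]; then 4 [8,10]. The LCS DP gives dp[8][10] = 5, so this is optimal.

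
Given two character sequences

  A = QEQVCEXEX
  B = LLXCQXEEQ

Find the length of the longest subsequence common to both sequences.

3

Let dp[i][j] be the LCS length of the first i characters of A and the first j characters of B. dp[i][j] = dp[i-1][j-1]+1 when the i-th and j-th characters match, else max(dp[i-1][j], dp[i][j-1]).
    ·  L  L  X  C  Q  X  E  E  Q
 ·  0  0  0  0  0  0  0  0  0  0
 Q  0  0  0  0  0  1  1  1  1  1
 E  0  0  0  0  0  1  1  2  2  2
 Q  0  0  0  0  0  1  1  2  2  3
 V  0  0  0  0  0  1  1  2  2  3
 C  0  0  0  0  1  1  1  2  2  3
 E  0  0  0  0  1  1  1  2  3  3
 X  0  0  0  1  1  1  2  2  3  3
 E  0  0  0  1  1  1  2  3  3  3
 X  0  0  0  1  1  1  2  3  3  3
dp[9][9] = 3. One LCS (by backtracking along matches): QEQ.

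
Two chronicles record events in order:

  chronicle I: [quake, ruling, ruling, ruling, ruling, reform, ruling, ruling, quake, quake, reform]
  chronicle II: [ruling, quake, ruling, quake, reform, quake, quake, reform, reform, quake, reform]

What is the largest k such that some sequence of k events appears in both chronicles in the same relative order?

Match quake [1,2], ruling [2,3], reform [6,5], quake [9,7], quake [10,10], reform [11,11] — 6 events in the same relative order in both, and the DP table's final entry dp[11][11] is also 6, so no common subsequence is longer.

6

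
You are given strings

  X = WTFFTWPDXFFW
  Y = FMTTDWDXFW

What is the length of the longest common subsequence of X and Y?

7

Let dp[i][j] be the LCS length of the first i characters of X and the first j characters of Y. dp[i][j] = dp[i-1][j-1]+1 when the i-th and j-th characters match, else max(dp[i-1][j], dp[i][j-1]).
    ·  F  M  T  T  D  W  D  X  F  W
 ·  0  0  0  0  0  0  0  0  0  0  0
 W  0  0  0  0  0  0  1  1  1  1  1
 T  0  0  0  1  1  1  1  1  1  1  1
 F  0  1  1  1  1  1  1  1  1  2  2
 F  0  1  1  1  1  1  1  1  1  2  2
 T  0  1  1  2  2  2  2  2  2  2  2
 W  0  1  1  2  2  2  3  3  3  3  3
 P  0  1  1  2  2  2  3  3  3  3  3
 D  0  1  1  2  2  3  3  4  4  4  4
 X  0  1  1  2  2  3  3  4  5  5  5
 F  0  1  1  2  2  3  3  4  5  6  6
 F  0  1  1  2  2  3  3  4  5  6  6
 W  0  1  1  2  2  3  4  4  5  6  7
dp[12][10] = 7. One LCS (by backtracking along matches): TTWDXFW.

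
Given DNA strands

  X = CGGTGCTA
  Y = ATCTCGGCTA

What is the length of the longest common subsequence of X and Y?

6

Match C [1,5] → G [3,6] → G [5,7] → C [6,8] → T [7,9] → A [8,10] — 6 bases in the same relative order in both. dp[8][10] = 6 confirms this is the maximum.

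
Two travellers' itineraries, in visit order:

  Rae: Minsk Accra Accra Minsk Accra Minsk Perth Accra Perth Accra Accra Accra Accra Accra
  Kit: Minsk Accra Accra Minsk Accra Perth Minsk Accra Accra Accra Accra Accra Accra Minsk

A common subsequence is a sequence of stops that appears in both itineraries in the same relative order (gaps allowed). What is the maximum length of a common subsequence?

Match Minsk [1,1], then Accra [2,2], then Accra [3,3], then Minsk [4,4], then Accra [5,5], then Minsk [6,7], then Accra [8,8], then Accra [10,9], then Accra [11,10], then Accra [12,11], then Accra [13,12], then Accra [14,13] — 12 stops in the same relative order in both. Since dp[14][14] = 12, nothing longer is possible.

12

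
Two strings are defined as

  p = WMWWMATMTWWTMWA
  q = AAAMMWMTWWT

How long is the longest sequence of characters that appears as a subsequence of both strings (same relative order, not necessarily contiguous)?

Taking M (p #2, q #5), then W (p #4, q #6), then M (p #8, q #7), then T (p #9, q #8), then W (p #10, q #9), then W (p #11, q #10), then T (p #12, q #11) gives a common subsequence of length 7, and the DP table's final entry dp[15][11] is also 7, so no common subsequence is longer.

7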